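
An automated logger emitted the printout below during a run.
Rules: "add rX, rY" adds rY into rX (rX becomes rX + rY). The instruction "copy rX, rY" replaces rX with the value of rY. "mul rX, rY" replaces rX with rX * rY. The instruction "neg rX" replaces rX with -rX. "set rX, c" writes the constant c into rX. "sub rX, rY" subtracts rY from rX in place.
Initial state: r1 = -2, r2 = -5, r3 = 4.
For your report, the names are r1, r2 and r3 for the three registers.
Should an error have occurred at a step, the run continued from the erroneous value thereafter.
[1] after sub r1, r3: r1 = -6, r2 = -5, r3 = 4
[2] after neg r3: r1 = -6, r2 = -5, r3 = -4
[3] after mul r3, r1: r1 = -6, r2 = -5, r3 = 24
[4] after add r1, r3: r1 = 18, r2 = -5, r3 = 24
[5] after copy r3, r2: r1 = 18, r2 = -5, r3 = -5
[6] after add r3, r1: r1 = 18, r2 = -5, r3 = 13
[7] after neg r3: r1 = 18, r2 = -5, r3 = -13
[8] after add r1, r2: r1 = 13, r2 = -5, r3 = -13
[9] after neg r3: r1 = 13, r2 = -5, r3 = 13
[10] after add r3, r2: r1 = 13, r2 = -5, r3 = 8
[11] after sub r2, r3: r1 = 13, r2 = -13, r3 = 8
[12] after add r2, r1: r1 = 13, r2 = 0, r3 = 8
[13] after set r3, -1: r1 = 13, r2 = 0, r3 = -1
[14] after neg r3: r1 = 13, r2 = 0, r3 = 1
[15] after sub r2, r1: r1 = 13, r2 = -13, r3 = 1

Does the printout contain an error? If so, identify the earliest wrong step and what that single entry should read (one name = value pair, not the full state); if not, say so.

Step 1: r1 = -2 - 4 = -6 — no discrepancy.
Step 2: r3 = -(4) = -4 — confirmed correct.
Step 3: r3 = -4 * -6 = 24 — exactly as logged.
Step 4: r1 = -6 + 24 = 18 — exactly as logged.
Step 5: r3 = -5 — in agreement.
Step 6: r3 = -5 + 18 = 13 — verified.
Step 7: r3 = -(13) = -13 — in agreement.
Step 8: r1 = 18 + -5 = 13 — agrees with the printout.
Step 9: r3 = -(-13) = 13 — matches.
Step 10: r3 = 13 + -5 = 8 — matches.
Step 11: r2 = -5 - 8 = -13 — matches.
Step 12: r2 = -13 + 13 = 0 — same as recorded.
Step 13: r3 = -1 — consistent with the printout.
Step 14: r3 = -(-1) = 1 — matches.
Step 15: r2 = 0 - 13 = -13 — consistent with the printout.
The whole run recomputes cleanly — no discrepancies.

no error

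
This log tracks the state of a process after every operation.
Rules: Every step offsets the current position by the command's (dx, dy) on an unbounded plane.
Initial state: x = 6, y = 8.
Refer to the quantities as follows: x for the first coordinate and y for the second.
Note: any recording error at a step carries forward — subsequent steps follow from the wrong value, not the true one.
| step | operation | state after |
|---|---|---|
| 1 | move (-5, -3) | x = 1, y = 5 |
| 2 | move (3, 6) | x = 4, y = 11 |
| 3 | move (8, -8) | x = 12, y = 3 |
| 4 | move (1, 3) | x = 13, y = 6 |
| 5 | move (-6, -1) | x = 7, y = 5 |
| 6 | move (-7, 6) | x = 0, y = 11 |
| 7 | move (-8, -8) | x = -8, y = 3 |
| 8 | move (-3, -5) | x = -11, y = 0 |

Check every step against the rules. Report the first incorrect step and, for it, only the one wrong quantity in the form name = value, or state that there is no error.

step 1: x = 6 + (-5) = 1, y = 8 + (-3) = 5 -> agrees with the log
step 2: x = 1 + (3) = 4, y = 5 + (6) = 11 -> no discrepancy
step 3: x = 4 + (8) = 12, y = 11 + (-8) = 3 -> matches
step 4: x = 12 + (1) = 13, y = 3 + (3) = 6 -> exactly as logged
step 5: x = 13 + (-6) = 7, y = 6 + (-1) = 5 -> consistent with the log
step 6: x = 7 + (-7) = 0, y = 5 + (6) = 11 -> no discrepancy
step 7: x = 0 + (-8) = -8, y = 11 + (-8) = 3 -> checks out
step 8: x = -8 + (-3) = -11, y = 3 + (-5) = -2 -> first mismatch against the log
The audit stops at step 8: the recorded entry is wrong and should be y = -2.

step 8, y = -2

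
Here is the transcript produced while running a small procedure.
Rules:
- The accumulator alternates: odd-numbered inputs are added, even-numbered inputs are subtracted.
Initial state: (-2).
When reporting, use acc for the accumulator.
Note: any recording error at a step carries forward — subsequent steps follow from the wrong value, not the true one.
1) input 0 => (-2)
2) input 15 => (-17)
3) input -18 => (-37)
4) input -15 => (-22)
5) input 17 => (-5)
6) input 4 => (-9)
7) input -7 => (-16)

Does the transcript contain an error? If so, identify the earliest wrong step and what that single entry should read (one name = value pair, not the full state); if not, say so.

Recomputing the run from the initial state:
step 1: acc = -2
step 2: acc = -17
step 3: acc = -35
step 4: acc = -20
step 5: acc = -3
step 6: acc = -7
step 7: acc = -14
The first disagreement with the transcript is at step 3, where the value should be acc = -35.

step 3, acc = -35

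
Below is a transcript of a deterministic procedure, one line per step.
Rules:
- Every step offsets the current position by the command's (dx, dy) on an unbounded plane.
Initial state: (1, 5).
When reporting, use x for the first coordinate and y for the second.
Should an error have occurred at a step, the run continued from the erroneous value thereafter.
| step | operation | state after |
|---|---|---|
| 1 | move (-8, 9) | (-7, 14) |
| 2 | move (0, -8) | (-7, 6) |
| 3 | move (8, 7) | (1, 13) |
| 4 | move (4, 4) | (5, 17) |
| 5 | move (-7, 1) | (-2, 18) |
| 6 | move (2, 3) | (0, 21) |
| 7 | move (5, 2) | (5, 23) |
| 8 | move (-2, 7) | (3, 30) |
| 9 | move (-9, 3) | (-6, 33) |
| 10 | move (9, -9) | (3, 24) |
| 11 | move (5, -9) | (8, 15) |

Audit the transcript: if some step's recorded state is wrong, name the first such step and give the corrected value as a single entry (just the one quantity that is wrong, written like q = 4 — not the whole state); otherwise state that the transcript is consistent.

no error

1. x = 1 + (-8) = -7, y = 5 + (9) = 14 (same as recorded)
2. x = -7 + (0) = -7, y = 14 + (-8) = 6 (exactly as logged)
3. x = -7 + (8) = 1, y = 6 + (7) = 13 (no discrepancy)
4. x = 1 + (4) = 5, y = 13 + (4) = 17 (verified)
5. x = 5 + (-7) = -2, y = 17 + (1) = 18 (verified)
6. x = -2 + (2) = 0, y = 18 + (3) = 21 (in agreement)
7. x = 0 + (5) = 5, y = 21 + (2) = 23 (no discrepancy)
8. x = 5 + (-2) = 3, y = 23 + (7) = 30 (no discrepancy)
9. x = 3 + (-9) = -6, y = 30 + (3) = 33 (consistent with the transcript)
10. x = -6 + (9) = 3, y = 33 + (-9) = 24 (agrees with the transcript)
11. x = 3 + (5) = 8, y = 24 + (-9) = 15 (confirmed correct)
All steps check out; nothing to correct.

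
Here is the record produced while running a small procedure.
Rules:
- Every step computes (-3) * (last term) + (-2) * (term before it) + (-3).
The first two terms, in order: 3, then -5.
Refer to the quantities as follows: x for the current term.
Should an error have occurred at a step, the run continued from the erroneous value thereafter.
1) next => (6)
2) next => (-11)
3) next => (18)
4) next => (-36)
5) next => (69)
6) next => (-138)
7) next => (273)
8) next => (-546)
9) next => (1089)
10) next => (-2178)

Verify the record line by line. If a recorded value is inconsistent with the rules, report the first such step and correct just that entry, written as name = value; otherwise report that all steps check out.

step 4, x = -35

step 1: x = -3*(-5) + (-2)*(3) + (-3) = 6 -> agrees with the record
step 2: x = -3*(6) + (-2)*(-5) + (-3) = -11 -> verified
step 3: x = -3*(-11) + (-2)*(6) + (-3) = 18 -> exactly as logged
step 4: x = -3*(18) + (-2)*(-11) + (-3) = -35 -> first mismatch against the record
Step 4 is the first one off; corrected, x = -35.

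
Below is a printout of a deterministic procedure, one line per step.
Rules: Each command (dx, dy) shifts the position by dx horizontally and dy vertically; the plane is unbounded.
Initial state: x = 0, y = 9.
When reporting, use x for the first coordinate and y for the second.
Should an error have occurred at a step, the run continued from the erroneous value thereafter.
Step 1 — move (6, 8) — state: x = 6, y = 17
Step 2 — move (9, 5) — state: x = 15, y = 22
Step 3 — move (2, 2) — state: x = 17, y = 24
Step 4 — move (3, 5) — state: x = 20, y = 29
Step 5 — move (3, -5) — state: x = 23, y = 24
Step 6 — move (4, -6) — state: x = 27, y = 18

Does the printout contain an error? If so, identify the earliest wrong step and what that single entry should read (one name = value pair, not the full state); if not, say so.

no error

Recomputing the run from the initial state:
step 1: x = 6, y = 17
step 2: x = 15, y = 22
step 3: x = 17, y = 24
step 4: x = 20, y = 29
step 5: x = 23, y = 24
step 6: x = 27, y = 18
This matches the printout at every step.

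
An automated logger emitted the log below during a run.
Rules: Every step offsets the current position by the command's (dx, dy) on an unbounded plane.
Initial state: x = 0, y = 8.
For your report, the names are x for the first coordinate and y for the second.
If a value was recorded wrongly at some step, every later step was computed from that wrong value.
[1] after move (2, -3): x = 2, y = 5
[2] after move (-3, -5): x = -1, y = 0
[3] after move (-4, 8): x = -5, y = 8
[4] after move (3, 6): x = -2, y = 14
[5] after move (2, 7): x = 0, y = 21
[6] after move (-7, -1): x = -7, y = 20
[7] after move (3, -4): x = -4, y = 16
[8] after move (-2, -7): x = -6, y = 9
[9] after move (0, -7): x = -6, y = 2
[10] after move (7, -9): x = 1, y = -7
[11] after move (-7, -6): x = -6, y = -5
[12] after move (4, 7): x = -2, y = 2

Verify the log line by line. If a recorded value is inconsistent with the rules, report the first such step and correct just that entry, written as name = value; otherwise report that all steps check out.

Step 1: x = 0 + (2) = 2, y = 8 + (-3) = 5 — consistent with the log.
Step 2: x = 2 + (-3) = -1, y = 5 + (-5) = 0 — in agreement.
Step 3: x = -1 + (-4) = -5, y = 0 + (8) = 8 — same as recorded.
Step 4: x = -5 + (3) = -2, y = 8 + (6) = 14 — matches.
Step 5: x = -2 + (2) = 0, y = 14 + (7) = 21 — checks out.
Step 6: x = 0 + (-7) = -7, y = 21 + (-1) = 20 — no discrepancy.
Step 7: x = -7 + (3) = -4, y = 20 + (-4) = 16 — verified.
Step 8: x = -4 + (-2) = -6, y = 16 + (-7) = 9 — no discrepancy.
Step 9: x = -6 + (0) = -6, y = 9 + (-7) = 2 — consistent with the log.
Step 10: x = -6 + (7) = 1, y = 2 + (-9) = -7 — verified.
Step 11: x = 1 + (-7) = -6, y = -7 + (-6) = -13 — the log disagrees here.
The audit stops at step 11: the recorded entry is wrong and should be y = -13.

step 11, y = -13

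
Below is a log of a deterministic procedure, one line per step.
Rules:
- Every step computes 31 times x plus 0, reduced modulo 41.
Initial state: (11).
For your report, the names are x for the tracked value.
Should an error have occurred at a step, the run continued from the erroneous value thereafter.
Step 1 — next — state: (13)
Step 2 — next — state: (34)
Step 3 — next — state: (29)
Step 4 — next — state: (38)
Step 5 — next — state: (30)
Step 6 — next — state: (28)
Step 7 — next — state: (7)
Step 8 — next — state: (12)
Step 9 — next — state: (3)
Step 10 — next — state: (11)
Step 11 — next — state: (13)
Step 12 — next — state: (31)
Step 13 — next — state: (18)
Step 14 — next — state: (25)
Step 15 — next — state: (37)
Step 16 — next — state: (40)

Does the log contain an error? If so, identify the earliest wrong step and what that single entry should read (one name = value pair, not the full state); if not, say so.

step 12, x = 34

1. x = (31*11 + 0) mod 41 = 13 (agrees with the log)
2. x = (31*13 + 0) mod 41 = 34 (agrees with the log)
3. x = (31*34 + 0) mod 41 = 29 (consistent with the log)
4. x = (31*29 + 0) mod 41 = 38 (consistent with the log)
5. x = (31*38 + 0) mod 41 = 30 (checks out)
6. x = (31*30 + 0) mod 41 = 28 (verified)
7. x = (31*28 + 0) mod 41 = 7 (matches)
8. x = (31*7 + 0) mod 41 = 12 (consistent with the log)
9. x = (31*12 + 0) mod 41 = 3 (checks out)
10. x = (31*3 + 0) mod 41 = 11 (consistent with the log)
11. x = (31*11 + 0) mod 41 = 13 (matches)
12. x = (31*13 + 0) mod 41 = 34 (this is not what the log shows)
Conclusion: step 12 carries the first error; the entry should be x = 34.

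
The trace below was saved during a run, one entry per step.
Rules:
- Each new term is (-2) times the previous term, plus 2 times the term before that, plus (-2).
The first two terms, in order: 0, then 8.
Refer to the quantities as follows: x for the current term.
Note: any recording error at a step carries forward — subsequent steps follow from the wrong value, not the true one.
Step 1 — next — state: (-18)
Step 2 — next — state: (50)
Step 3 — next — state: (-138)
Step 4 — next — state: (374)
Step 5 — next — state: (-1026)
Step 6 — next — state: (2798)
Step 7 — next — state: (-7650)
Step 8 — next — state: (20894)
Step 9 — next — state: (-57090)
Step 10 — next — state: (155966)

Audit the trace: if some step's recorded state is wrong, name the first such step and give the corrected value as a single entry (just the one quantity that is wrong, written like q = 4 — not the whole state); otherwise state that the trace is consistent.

Step 1: x = -2*(8) + (2)*(0) + (-2) = -18 — same as recorded.
Step 2: x = -2*(-18) + (2)*(8) + (-2) = 50 — matches.
Step 3: x = -2*(50) + (2)*(-18) + (-2) = -138 — no discrepancy.
Step 4: x = -2*(-138) + (2)*(50) + (-2) = 374 — checks out.
Step 5: x = -2*(374) + (2)*(-138) + (-2) = -1026 — agrees with the trace.
Step 6: x = -2*(-1026) + (2)*(374) + (-2) = 2798 — in agreement.
Step 7: x = -2*(2798) + (2)*(-1026) + (-2) = -7650 — in agreement.
Step 8: x = -2*(-7650) + (2)*(2798) + (-2) = 20894 — matches.
Step 9: x = -2*(20894) + (2)*(-7650) + (-2) = -57090 — consistent with the trace.
Step 10: x = -2*(-57090) + (2)*(20894) + (-2) = 155966 — matches.
No step deviates from the rules.

no error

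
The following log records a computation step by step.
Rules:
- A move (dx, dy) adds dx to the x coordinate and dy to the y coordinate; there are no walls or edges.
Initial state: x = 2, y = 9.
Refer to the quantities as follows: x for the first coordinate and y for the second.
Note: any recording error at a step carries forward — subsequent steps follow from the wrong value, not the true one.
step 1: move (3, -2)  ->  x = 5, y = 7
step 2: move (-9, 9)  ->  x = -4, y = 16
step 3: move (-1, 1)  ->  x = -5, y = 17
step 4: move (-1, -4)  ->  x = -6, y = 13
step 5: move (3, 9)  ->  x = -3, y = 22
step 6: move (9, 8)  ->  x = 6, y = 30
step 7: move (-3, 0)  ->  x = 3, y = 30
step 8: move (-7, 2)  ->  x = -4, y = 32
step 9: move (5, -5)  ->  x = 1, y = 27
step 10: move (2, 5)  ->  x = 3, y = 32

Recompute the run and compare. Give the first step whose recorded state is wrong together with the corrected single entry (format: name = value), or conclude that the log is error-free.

no error

Recomputing the run from the initial state:
step 1: x = 5, y = 7
step 2: x = -4, y = 16
step 3: x = -5, y = 17
step 4: x = -6, y = 13
step 5: x = -3, y = 22
step 6: x = 6, y = 30
step 7: x = 3, y = 30
step 8: x = -4, y = 32
step 9: x = 1, y = 27
step 10: x = 3, y = 32
This matches the log at every step.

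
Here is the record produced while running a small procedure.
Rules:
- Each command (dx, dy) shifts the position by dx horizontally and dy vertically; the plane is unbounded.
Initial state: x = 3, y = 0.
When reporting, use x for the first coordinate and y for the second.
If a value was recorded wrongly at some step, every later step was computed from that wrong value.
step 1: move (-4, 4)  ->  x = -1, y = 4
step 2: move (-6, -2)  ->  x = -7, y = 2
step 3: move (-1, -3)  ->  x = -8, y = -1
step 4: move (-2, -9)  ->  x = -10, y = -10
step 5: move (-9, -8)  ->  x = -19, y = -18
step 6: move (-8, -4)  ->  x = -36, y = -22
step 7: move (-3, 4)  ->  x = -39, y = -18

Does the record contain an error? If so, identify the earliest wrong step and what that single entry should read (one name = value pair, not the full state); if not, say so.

step 6, x = -27

step 1: x = 3 + (-4) = -1, y = 0 + (4) = 4 -> no discrepancy
step 2: x = -1 + (-6) = -7, y = 4 + (-2) = 2 -> verified
step 3: x = -7 + (-1) = -8, y = 2 + (-3) = -1 -> same as recorded
step 4: x = -8 + (-2) = -10, y = -1 + (-9) = -10 -> in agreement
step 5: x = -10 + (-9) = -19, y = -10 + (-8) = -18 -> same as recorded
step 6: x = -19 + (-8) = -27, y = -18 + (-4) = -22 -> a discrepancy with the record
First incorrect step: 6; the correct value is x = -27.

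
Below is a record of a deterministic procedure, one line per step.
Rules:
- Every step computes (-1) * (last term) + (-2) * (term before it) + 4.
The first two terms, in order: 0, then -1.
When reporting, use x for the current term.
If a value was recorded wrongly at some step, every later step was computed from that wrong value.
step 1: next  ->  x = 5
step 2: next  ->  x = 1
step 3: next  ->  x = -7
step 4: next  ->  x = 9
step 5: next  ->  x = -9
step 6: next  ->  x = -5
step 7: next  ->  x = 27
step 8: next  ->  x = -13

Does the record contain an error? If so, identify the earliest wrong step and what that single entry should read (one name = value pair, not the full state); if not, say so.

step 5, x = 9

1. x = -1*(-1) + (-2)*(0) + (4) = 5 (verified)
2. x = -1*(5) + (-2)*(-1) + (4) = 1 (checks out)
3. x = -1*(1) + (-2)*(5) + (4) = -7 (matches)
4. x = -1*(-7) + (-2)*(1) + (4) = 9 (agrees with the record)
5. x = -1*(9) + (-2)*(-7) + (4) = 9 (a discrepancy with the record)
The earliest wrong entry is at step 5: it should read x = 9.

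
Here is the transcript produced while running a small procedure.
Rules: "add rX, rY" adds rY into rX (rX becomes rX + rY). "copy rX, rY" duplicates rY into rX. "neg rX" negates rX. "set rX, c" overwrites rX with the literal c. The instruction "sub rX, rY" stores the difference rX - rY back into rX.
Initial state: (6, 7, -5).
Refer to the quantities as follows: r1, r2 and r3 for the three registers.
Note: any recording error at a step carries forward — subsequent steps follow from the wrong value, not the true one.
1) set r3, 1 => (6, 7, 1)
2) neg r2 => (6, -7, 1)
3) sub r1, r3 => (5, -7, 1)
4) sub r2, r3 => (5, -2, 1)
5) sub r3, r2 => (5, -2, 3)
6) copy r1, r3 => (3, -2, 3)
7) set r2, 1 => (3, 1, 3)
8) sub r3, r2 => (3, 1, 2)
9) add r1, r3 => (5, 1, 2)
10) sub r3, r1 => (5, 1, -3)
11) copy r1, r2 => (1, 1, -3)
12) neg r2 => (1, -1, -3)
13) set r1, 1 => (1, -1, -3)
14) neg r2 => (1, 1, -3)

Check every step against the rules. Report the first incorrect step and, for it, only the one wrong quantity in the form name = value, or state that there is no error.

step 4, r2 = -8

1. r3 = 1 (in agreement)
2. r2 = -(7) = -7 (checks out)
3. r1 = 6 - 1 = 5 (consistent with the transcript)
4. r2 = -7 - 1 = -8 (not what was recorded)
The earliest wrong entry is at step 4: it should read r2 = -8.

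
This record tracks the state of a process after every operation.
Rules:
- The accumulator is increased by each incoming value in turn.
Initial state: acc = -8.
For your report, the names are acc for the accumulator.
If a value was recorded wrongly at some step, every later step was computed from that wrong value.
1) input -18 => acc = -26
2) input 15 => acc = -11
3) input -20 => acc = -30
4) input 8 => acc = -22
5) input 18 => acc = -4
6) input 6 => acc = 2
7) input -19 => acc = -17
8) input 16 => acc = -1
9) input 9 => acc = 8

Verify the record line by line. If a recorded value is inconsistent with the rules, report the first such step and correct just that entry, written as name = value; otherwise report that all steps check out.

Recomputing the run from the initial state:
step 1: acc = -26
step 2: acc = -11
step 3: acc = -31
step 4: acc = -23
step 5: acc = -5
step 6: acc = 1
step 7: acc = -18
step 8: acc = -2
step 9: acc = 7
The first disagreement with the record is at step 3, where the value should be acc = -31.

step 3, acc = -31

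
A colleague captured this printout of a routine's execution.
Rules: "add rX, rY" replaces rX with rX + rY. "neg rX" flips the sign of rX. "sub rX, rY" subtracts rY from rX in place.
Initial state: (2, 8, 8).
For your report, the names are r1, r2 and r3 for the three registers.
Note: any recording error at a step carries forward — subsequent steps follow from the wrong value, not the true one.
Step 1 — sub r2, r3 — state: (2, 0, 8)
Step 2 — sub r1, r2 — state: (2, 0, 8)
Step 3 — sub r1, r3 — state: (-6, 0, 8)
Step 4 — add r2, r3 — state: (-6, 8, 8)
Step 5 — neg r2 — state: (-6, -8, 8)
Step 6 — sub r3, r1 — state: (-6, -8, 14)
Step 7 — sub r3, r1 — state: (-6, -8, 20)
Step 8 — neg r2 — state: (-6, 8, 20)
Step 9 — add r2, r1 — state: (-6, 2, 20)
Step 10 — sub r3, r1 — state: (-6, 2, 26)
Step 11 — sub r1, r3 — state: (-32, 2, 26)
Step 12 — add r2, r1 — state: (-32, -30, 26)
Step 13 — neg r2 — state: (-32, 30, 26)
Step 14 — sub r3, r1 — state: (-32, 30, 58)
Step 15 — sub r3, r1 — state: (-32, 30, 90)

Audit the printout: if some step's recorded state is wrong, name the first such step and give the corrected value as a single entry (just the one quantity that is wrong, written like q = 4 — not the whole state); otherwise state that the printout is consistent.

no error

1. r2 = 8 - 8 = 0 (no discrepancy)
2. r1 = 2 - 0 = 2 (confirmed correct)
3. r1 = 2 - 8 = -6 (exactly as logged)
4. r2 = 0 + 8 = 8 (in agreement)
5. r2 = -(8) = -8 (exactly as logged)
6. r3 = 8 - -6 = 14 (no discrepancy)
7. r3 = 14 - -6 = 20 (consistent with the printout)
8. r2 = -(-8) = 8 (confirmed correct)
9. r2 = 8 + -6 = 2 (agrees with the printout)
10. r3 = 20 - -6 = 26 (same as recorded)
11. r1 = -6 - 26 = -32 (agrees with the printout)
12. r2 = 2 + -32 = -30 (matches)
13. r2 = -(-30) = 30 (confirmed correct)
14. r3 = 26 - -32 = 58 (exactly as logged)
15. r3 = 58 - -32 = 90 (checks out)
Nothing is out of place; the run is error-free.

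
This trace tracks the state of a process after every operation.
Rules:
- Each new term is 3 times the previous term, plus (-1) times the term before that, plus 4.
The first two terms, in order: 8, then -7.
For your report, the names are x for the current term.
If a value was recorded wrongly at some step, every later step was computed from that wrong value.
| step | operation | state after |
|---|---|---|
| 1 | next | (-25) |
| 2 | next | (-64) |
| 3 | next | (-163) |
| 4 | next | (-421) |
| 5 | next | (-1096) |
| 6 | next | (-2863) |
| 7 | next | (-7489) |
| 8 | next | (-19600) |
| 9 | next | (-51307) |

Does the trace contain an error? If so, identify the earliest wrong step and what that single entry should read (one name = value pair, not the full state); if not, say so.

1. x = 3*(-7) + (-1)*(8) + (4) = -25 (no discrepancy)
2. x = 3*(-25) + (-1)*(-7) + (4) = -64 (matches)
3. x = 3*(-64) + (-1)*(-25) + (4) = -163 (in agreement)
4. x = 3*(-163) + (-1)*(-64) + (4) = -421 (consistent with the trace)
5. x = 3*(-421) + (-1)*(-163) + (4) = -1096 (matches)
6. x = 3*(-1096) + (-1)*(-421) + (4) = -2863 (exactly as logged)
7. x = 3*(-2863) + (-1)*(-1096) + (4) = -7489 (consistent with the trace)
8. x = 3*(-7489) + (-1)*(-2863) + (4) = -19600 (no discrepancy)
9. x = 3*(-19600) + (-1)*(-7489) + (4) = -51307 (in agreement)
No step deviates from the rules.

no error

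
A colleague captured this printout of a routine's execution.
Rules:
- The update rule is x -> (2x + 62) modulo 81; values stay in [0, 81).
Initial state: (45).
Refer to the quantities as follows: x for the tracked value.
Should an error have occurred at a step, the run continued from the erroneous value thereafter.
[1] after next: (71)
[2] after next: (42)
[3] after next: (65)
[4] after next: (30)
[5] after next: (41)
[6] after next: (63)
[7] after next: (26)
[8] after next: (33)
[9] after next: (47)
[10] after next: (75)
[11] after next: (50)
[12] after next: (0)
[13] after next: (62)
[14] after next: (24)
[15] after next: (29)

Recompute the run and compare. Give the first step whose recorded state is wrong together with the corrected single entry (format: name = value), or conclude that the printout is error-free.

step 1: x = (2*45 + 62) mod 81 = 71 -> verified
step 2: x = (2*71 + 62) mod 81 = 42 -> matches
step 3: x = (2*42 + 62) mod 81 = 65 -> agrees with the printout
step 4: x = (2*65 + 62) mod 81 = 30 -> in agreement
step 5: x = (2*30 + 62) mod 81 = 41 -> checks out
step 6: x = (2*41 + 62) mod 81 = 63 -> matches
step 7: x = (2*63 + 62) mod 81 = 26 -> agrees with the printout
step 8: x = (2*26 + 62) mod 81 = 33 -> in agreement
step 9: x = (2*33 + 62) mod 81 = 47 -> matches
step 10: x = (2*47 + 62) mod 81 = 75 -> in agreement
step 11: x = (2*75 + 62) mod 81 = 50 -> agrees with the printout
step 12: x = (2*50 + 62) mod 81 = 0 -> no discrepancy
step 13: x = (2*0 + 62) mod 81 = 62 -> no discrepancy
step 14: x = (2*62 + 62) mod 81 = 24 -> verified
step 15: x = (2*24 + 62) mod 81 = 29 -> exactly as logged
Every step is consistent.

no error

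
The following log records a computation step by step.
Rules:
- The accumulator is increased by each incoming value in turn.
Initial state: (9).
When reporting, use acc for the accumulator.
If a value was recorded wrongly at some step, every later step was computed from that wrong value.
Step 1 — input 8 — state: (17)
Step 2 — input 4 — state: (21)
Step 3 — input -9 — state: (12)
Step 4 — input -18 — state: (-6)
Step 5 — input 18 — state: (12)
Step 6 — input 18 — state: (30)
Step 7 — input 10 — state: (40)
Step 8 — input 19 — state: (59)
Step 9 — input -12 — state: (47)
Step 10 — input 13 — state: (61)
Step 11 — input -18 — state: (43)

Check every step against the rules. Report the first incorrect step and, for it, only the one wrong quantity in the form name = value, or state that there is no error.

step 1: acc = 9 + 8 = 17 -> in agreement
step 2: acc = 17 + 4 = 21 -> consistent with the log
step 3: acc = 21 + -9 = 12 -> checks out
step 4: acc = 12 + -18 = -6 -> verified
step 5: acc = -6 + 18 = 12 -> confirmed correct
step 6: acc = 12 + 18 = 30 -> verified
step 7: acc = 30 + 10 = 40 -> verified
step 8: acc = 40 + 19 = 59 -> same as recorded
step 9: acc = 59 + -12 = 47 -> same as recorded
step 10: acc = 47 + 13 = 60 -> the log disagrees here
The audit stops at step 10: the recorded entry is wrong and should be acc = 60.

step 10, acc = 60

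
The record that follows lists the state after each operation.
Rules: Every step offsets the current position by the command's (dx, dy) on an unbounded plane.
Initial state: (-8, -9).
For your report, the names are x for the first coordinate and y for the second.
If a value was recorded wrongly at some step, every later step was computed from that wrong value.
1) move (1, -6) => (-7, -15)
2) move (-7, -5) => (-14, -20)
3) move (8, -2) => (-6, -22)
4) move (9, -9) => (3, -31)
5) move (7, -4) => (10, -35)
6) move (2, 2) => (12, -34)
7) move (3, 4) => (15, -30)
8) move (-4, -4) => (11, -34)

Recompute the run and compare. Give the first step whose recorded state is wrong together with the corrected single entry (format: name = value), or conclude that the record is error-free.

1. x = -8 + (1) = -7, y = -9 + (-6) = -15 (exactly as logged)
2. x = -7 + (-7) = -14, y = -15 + (-5) = -20 (exactly as logged)
3. x = -14 + (8) = -6, y = -20 + (-2) = -22 (verified)
4. x = -6 + (9) = 3, y = -22 + (-9) = -31 (matches)
5. x = 3 + (7) = 10, y = -31 + (-4) = -35 (checks out)
6. x = 10 + (2) = 12, y = -35 + (2) = -33 (the record has a different value)
Step 6 is the first one off; corrected, y = -33.

step 6, y = -33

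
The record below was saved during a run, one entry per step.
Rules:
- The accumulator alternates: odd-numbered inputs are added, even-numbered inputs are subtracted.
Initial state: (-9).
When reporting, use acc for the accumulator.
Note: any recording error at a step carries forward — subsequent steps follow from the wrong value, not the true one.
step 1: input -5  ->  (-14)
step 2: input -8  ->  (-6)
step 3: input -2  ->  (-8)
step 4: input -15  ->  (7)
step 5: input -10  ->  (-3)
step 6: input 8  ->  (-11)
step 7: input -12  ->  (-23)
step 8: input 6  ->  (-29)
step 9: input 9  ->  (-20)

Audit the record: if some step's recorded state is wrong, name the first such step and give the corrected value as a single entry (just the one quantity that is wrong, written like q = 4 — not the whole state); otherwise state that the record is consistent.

no error

Recomputing the run from the initial state:
step 1: acc = -14
step 2: acc = -6
step 3: acc = -8
step 4: acc = 7
step 5: acc = -3
step 6: acc = -11
step 7: acc = -23
step 8: acc = -29
step 9: acc = -20
This matches the record at every step.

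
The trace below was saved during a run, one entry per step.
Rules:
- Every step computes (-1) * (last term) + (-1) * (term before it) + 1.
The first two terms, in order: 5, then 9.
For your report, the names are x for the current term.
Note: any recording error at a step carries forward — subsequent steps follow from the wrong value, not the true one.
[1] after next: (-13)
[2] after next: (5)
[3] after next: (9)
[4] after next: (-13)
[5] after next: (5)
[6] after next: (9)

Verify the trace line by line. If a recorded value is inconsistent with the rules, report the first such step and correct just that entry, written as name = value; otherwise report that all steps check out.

no error

1. x = -1*(9) + (-1)*(5) + (1) = -13 (exactly as logged)
2. x = -1*(-13) + (-1)*(9) + (1) = 5 (checks out)
3. x = -1*(5) + (-1)*(-13) + (1) = 9 (confirmed correct)
4. x = -1*(9) + (-1)*(5) + (1) = -13 (in agreement)
5. x = -1*(-13) + (-1)*(9) + (1) = 5 (same as recorded)
6. x = -1*(5) + (-1)*(-13) + (1) = 9 (checks out)
No step deviates from the rules.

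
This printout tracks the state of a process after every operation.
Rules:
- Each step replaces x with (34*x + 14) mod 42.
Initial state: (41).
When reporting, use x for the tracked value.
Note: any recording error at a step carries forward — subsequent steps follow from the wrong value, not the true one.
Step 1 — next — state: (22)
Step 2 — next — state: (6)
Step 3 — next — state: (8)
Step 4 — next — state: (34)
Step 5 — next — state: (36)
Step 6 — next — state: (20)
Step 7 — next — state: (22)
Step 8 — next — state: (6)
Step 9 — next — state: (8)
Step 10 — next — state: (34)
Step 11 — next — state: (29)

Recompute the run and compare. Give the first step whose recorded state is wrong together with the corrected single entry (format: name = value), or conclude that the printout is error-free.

step 11, x = 36

step 1: x = (34*41 + 14) mod 42 = 22 -> agrees with the printout
step 2: x = (34*22 + 14) mod 42 = 6 -> agrees with the printout
step 3: x = (34*6 + 14) mod 42 = 8 -> agrees with the printout
step 4: x = (34*8 + 14) mod 42 = 34 -> matches
step 5: x = (34*34 + 14) mod 42 = 36 -> matches
step 6: x = (34*36 + 14) mod 42 = 20 -> checks out
step 7: x = (34*20 + 14) mod 42 = 22 -> agrees with the printout
step 8: x = (34*22 + 14) mod 42 = 6 -> consistent with the printout
step 9: x = (34*6 + 14) mod 42 = 8 -> same as recorded
step 10: x = (34*8 + 14) mod 42 = 34 -> consistent with the printout
step 11: x = (34*34 + 14) mod 42 = 36 -> first mismatch against the printout
First deviation found at step 11; the corrected entry is x = 36.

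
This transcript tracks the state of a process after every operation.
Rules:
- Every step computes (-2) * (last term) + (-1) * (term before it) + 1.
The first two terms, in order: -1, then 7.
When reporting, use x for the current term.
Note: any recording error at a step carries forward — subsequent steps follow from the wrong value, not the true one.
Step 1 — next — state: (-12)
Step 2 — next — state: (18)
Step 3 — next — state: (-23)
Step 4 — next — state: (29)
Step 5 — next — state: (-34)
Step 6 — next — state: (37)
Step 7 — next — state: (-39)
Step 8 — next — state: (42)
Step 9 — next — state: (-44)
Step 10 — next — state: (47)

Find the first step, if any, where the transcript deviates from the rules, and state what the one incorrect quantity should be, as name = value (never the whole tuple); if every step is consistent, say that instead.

Recomputing the run from the initial state:
step 1: x = -12
step 2: x = 18
step 3: x = -23
step 4: x = 29
step 5: x = -34
step 6: x = 40
step 7: x = -45
step 8: x = 51
step 9: x = -56
step 10: x = 62
The first disagreement with the transcript is at step 6, where the value should be x = 40.

step 6, x = 40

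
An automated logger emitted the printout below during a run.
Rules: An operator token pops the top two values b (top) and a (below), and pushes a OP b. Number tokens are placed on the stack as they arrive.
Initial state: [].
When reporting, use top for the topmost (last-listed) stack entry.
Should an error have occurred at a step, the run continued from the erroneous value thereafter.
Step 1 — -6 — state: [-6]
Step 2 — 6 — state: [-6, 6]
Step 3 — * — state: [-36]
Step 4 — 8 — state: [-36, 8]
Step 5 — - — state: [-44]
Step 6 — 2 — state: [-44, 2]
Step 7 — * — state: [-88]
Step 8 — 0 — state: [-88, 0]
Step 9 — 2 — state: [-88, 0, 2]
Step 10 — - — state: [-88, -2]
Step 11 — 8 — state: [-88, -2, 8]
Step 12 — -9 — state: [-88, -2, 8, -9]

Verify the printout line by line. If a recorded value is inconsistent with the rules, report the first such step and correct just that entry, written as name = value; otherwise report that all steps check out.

Step 1: push -6: top = -6 — agrees with the printout.
Step 2: push 6: top = 6 — checks out.
Step 3: -6 * 6 = -36 — matches.
Step 4: push 8: top = 8 — verified.
Step 5: -36 - 8 = -44 — matches.
Step 6: push 2: top = 2 — agrees with the printout.
Step 7: -44 * 2 = -88 — exactly as logged.
Step 8: push 0: top = 0 — in agreement.
Step 9: push 2: top = 2 — in agreement.
Step 10: 0 - 2 = -2 — confirmed correct.
Step 11: push 8: top = 8 — agrees with the printout.
Step 12: push -9: top = -9 — in agreement.
All entries verified; no error found.

no error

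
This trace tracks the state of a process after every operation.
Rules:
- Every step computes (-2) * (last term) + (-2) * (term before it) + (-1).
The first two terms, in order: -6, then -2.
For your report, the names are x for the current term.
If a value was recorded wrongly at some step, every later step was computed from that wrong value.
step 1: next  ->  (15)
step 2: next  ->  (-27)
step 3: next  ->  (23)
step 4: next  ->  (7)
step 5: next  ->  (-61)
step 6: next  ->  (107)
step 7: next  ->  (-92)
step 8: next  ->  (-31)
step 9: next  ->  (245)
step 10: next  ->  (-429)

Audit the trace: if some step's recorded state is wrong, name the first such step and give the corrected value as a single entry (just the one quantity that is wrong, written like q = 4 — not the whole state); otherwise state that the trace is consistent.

1. x = -2*(-2) + (-2)*(-6) + (-1) = 15 (verified)
2. x = -2*(15) + (-2)*(-2) + (-1) = -27 (checks out)
3. x = -2*(-27) + (-2)*(15) + (-1) = 23 (consistent with the trace)
4. x = -2*(23) + (-2)*(-27) + (-1) = 7 (verified)
5. x = -2*(7) + (-2)*(23) + (-1) = -61 (checks out)
6. x = -2*(-61) + (-2)*(7) + (-1) = 107 (verified)
7. x = -2*(107) + (-2)*(-61) + (-1) = -93 (first mismatch against the trace)
Step 7 is the first one off; corrected, x = -93.

step 7, x = -93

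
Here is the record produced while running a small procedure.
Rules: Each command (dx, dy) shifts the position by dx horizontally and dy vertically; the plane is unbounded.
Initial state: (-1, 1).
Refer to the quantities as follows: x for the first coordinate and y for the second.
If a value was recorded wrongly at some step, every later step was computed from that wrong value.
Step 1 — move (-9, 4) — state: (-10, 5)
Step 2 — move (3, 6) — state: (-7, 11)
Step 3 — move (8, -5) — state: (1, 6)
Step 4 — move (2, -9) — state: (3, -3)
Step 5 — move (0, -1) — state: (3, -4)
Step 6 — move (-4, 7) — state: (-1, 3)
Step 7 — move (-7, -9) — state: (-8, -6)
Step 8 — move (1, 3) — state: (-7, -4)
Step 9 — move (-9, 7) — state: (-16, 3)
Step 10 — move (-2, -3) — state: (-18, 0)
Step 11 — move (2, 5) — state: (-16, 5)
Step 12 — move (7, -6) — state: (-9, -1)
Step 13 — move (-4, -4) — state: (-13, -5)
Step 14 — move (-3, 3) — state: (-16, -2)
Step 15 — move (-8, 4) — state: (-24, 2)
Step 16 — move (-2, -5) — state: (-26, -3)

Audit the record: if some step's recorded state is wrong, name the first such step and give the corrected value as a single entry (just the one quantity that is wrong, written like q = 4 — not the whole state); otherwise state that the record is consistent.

Recomputing the run from the initial state:
step 1: x = -10, y = 5
step 2: x = -7, y = 11
step 3: x = 1, y = 6
step 4: x = 3, y = -3
step 5: x = 3, y = -4
step 6: x = -1, y = 3
step 7: x = -8, y = -6
step 8: x = -7, y = -3
step 9: x = -16, y = 4
step 10: x = -18, y = 1
step 11: x = -16, y = 6
step 12: x = -9, y = 0
step 13: x = -13, y = -4
step 14: x = -16, y = -1
step 15: x = -24, y = 3
step 16: x = -26, y = -2
The first disagreement with the record is at step 8, where the value should be y = -3.

step 8, y = -3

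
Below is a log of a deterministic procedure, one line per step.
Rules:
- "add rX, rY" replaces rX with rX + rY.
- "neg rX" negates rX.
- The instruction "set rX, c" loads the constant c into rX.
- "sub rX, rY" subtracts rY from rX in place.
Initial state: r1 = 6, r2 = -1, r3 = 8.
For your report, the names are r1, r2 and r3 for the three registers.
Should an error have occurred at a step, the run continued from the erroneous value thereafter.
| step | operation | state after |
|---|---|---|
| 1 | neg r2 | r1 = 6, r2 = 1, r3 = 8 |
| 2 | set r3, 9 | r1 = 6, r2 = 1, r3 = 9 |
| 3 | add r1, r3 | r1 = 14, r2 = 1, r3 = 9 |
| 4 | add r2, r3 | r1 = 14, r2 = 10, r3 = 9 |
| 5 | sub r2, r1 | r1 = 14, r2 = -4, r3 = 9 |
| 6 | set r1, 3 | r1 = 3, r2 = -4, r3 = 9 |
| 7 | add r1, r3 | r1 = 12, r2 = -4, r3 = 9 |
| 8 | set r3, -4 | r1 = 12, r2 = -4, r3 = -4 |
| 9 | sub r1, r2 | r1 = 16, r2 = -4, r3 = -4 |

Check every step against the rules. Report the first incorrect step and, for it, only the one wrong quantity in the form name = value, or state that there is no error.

Recomputing the run from the initial state:
step 1: r1 = 6, r2 = 1, r3 = 8
step 2: r1 = 6, r2 = 1, r3 = 9
step 3: r1 = 15, r2 = 1, r3 = 9
step 4: r1 = 15, r2 = 10, r3 = 9
step 5: r1 = 15, r2 = -5, r3 = 9
step 6: r1 = 3, r2 = -5, r3 = 9
step 7: r1 = 12, r2 = -5, r3 = 9
step 8: r1 = 12, r2 = -5, r3 = -4
step 9: r1 = 17, r2 = -5, r3 = -4
The first disagreement with the log is at step 3, where the value should be r1 = 15.

step 3, r1 = 15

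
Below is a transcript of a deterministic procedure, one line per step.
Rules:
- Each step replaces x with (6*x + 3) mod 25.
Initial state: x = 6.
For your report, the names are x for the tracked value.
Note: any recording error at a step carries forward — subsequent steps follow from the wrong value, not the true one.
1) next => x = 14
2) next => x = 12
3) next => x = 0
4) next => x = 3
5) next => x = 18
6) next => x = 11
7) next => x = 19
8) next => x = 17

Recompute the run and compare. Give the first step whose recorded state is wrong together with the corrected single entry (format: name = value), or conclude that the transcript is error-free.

step 5, x = 21

Step 1: x = (6*6 + 3) mod 25 = 14 — matches.
Step 2: x = (6*14 + 3) mod 25 = 12 — consistent with the transcript.
Step 3: x = (6*12 + 3) mod 25 = 0 — consistent with the transcript.
Step 4: x = (6*0 + 3) mod 25 = 3 — exactly as logged.
Step 5: x = (6*3 + 3) mod 25 = 21 — the recorded entry deviates here.
The earliest wrong entry is at step 5: it should read x = 21.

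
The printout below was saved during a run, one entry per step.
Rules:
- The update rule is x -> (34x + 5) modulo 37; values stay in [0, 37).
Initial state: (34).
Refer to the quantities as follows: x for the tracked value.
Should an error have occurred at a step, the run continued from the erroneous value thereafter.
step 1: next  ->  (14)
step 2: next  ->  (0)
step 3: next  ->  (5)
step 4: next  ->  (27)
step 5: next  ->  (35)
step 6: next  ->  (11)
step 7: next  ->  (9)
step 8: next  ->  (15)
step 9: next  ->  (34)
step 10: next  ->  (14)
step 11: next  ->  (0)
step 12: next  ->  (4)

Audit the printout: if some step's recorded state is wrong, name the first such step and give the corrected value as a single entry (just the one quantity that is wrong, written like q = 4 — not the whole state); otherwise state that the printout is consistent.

step 12, x = 5

Recomputing the run from the initial state:
step 1: x = 14
step 2: x = 0
step 3: x = 5
step 4: x = 27
step 5: x = 35
step 6: x = 11
step 7: x = 9
step 8: x = 15
step 9: x = 34
step 10: x = 14
step 11: x = 0
step 12: x = 5
The first disagreement with the printout is at step 12, where the value should be x = 5.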